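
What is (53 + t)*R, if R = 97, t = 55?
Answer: 10476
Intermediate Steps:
(53 + t)*R = (53 + 55)*97 = 108*97 = 10476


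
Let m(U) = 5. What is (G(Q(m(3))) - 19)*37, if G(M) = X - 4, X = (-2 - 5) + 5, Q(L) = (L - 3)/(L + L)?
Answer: -925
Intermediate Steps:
Q(L) = (-3 + L)/(2*L) (Q(L) = (-3 + L)/((2*L)) = (-3 + L)*(1/(2*L)) = (-3 + L)/(2*L))
X = -2 (X = -7 + 5 = -2)
G(M) = -6 (G(M) = -2 - 4 = -6)
(G(Q(m(3))) - 19)*37 = (-6 - 19)*37 = -25*37 = -925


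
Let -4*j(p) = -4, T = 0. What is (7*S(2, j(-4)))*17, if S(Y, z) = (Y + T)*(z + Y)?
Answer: 714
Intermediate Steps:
j(p) = 1 (j(p) = -1/4*(-4) = 1)
S(Y, z) = Y*(Y + z) (S(Y, z) = (Y + 0)*(z + Y) = Y*(Y + z))
(7*S(2, j(-4)))*17 = (7*(2*(2 + 1)))*17 = (7*(2*3))*17 = (7*6)*17 = 42*17 = 714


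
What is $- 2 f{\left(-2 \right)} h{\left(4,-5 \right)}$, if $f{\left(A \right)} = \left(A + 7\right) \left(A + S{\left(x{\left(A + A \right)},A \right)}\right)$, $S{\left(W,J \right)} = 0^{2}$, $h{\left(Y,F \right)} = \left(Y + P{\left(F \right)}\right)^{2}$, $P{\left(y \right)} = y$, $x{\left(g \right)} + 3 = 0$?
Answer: $20$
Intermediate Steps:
$x{\left(g \right)} = -3$ ($x{\left(g \right)} = -3 + 0 = -3$)
$h{\left(Y,F \right)} = \left(F + Y\right)^{2}$ ($h{\left(Y,F \right)} = \left(Y + F\right)^{2} = \left(F + Y\right)^{2}$)
$S{\left(W,J \right)} = 0$
$f{\left(A \right)} = A \left(7 + A\right)$ ($f{\left(A \right)} = \left(A + 7\right) \left(A + 0\right) = \left(7 + A\right) A = A \left(7 + A\right)$)
$- 2 f{\left(-2 \right)} h{\left(4,-5 \right)} = - 2 \left(- 2 \left(7 - 2\right)\right) \left(-5 + 4\right)^{2} = - 2 \left(\left(-2\right) 5\right) \left(-1\right)^{2} = \left(-2\right) \left(-10\right) 1 = 20 \cdot 1 = 20$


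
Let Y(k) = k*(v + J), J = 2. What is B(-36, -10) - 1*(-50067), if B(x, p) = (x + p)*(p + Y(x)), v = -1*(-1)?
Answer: 55495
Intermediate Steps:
v = 1
Y(k) = 3*k (Y(k) = k*(1 + 2) = k*3 = 3*k)
B(x, p) = (p + x)*(p + 3*x) (B(x, p) = (x + p)*(p + 3*x) = (p + x)*(p + 3*x))
B(-36, -10) - 1*(-50067) = ((-10)**2 + 3*(-36)**2 + 4*(-10)*(-36)) - 1*(-50067) = (100 + 3*1296 + 1440) + 50067 = (100 + 3888 + 1440) + 50067 = 5428 + 50067 = 55495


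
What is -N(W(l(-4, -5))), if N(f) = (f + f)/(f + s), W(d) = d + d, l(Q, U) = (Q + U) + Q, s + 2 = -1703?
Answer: -52/1731 ≈ -0.030040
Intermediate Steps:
s = -1705 (s = -2 - 1703 = -1705)
l(Q, U) = U + 2*Q
W(d) = 2*d
N(f) = 2*f/(-1705 + f) (N(f) = (f + f)/(f - 1705) = (2*f)/(-1705 + f) = 2*f/(-1705 + f))
-N(W(l(-4, -5))) = -2*2*(-5 + 2*(-4))/(-1705 + 2*(-5 + 2*(-4))) = -2*2*(-5 - 8)/(-1705 + 2*(-5 - 8)) = -2*2*(-13)/(-1705 + 2*(-13)) = -2*(-26)/(-1705 - 26) = -2*(-26)/(-1731) = -2*(-26)*(-1)/1731 = -1*52/1731 = -52/1731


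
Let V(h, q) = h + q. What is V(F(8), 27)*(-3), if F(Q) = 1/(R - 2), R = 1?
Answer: -78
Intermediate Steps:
F(Q) = -1 (F(Q) = 1/(1 - 2) = 1/(-1) = -1)
V(F(8), 27)*(-3) = (-1 + 27)*(-3) = 26*(-3) = -78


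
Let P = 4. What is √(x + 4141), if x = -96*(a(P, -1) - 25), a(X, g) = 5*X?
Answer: √4621 ≈ 67.978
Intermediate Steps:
x = 480 (x = -96*(5*4 - 25) = -96*(20 - 25) = -96*(-5) = 480)
√(x + 4141) = √(480 + 4141) = √4621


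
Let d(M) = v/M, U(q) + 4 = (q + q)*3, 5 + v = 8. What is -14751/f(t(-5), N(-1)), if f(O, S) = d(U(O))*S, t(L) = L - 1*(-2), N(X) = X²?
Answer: 108174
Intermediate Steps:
v = 3 (v = -5 + 8 = 3)
U(q) = -4 + 6*q (U(q) = -4 + (q + q)*3 = -4 + (2*q)*3 = -4 + 6*q)
d(M) = 3/M
t(L) = 2 + L (t(L) = L + 2 = 2 + L)
f(O, S) = 3*S/(-4 + 6*O) (f(O, S) = (3/(-4 + 6*O))*S = 3*S/(-4 + 6*O))
-14751/f(t(-5), N(-1)) = -(-19668 + 29502*(2 - 5)) = -14751/((3/2)*1/(-2 + 3*(-3))) = -14751/((3/2)*1/(-2 - 9)) = -14751/((3/2)*1/(-11)) = -14751/((3/2)*1*(-1/11)) = -14751/(-3/22) = -14751*(-22/3) = 108174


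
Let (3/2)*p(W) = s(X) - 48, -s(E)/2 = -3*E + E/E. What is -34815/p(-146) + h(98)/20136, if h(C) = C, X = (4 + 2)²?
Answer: -131441999/417822 ≈ -314.59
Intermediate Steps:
X = 36 (X = 6² = 36)
s(E) = -2 + 6*E (s(E) = -2*(-3*E + E/E) = -2*(-3*E + 1) = -2*(1 - 3*E) = -2 + 6*E)
p(W) = 332/3 (p(W) = 2*((-2 + 6*36) - 48)/3 = 2*((-2 + 216) - 48)/3 = 2*(214 - 48)/3 = (⅔)*166 = 332/3)
-34815/p(-146) + h(98)/20136 = -34815/332/3 + 98/20136 = -34815*3/332 + 98*(1/20136) = -104445/332 + 49/10068 = -131441999/417822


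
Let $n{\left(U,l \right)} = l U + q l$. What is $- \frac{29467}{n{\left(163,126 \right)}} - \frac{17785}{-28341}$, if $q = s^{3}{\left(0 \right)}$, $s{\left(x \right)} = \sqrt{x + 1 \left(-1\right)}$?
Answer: $- \frac{8509363729}{10542285180} - \frac{29467 i}{3347820} \approx -0.80717 - 0.0088018 i$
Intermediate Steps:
$s{\left(x \right)} = \sqrt{-1 + x}$ ($s{\left(x \right)} = \sqrt{x - 1} = \sqrt{-1 + x}$)
$q = - i$ ($q = \left(\sqrt{-1 + 0}\right)^{3} = \left(\sqrt{-1}\right)^{3} = i^{3} = - i \approx - 1.0 i$)
$n{\left(U,l \right)} = U l - i l$ ($n{\left(U,l \right)} = l U + - i l = U l - i l$)
$- \frac{29467}{n{\left(163,126 \right)}} - \frac{17785}{-28341} = - \frac{29467}{126 \left(163 - i\right)} - \frac{17785}{-28341} = - \frac{29467}{20538 - 126 i} - - \frac{17785}{28341} = - 29467 \frac{20538 + 126 i}{421825320} + \frac{17785}{28341} = - \frac{29467 \left(20538 + 126 i\right)}{421825320} + \frac{17785}{28341} = \frac{17785}{28341} - \frac{29467 \left(20538 + 126 i\right)}{421825320}$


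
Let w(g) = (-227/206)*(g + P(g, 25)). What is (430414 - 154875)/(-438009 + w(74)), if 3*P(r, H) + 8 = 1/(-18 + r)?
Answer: -3178617904/5053778689 ≈ -0.62896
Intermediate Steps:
P(r, H) = -8/3 + 1/(3*(-18 + r))
w(g) = -227*g/206 - 227*(145 - 8*g)/(618*(-18 + g)) (w(g) = (-227/206)*(g + (145 - 8*g)/(3*(-18 + g))) = (-227*1/206)*(g + (145 - 8*g)/(3*(-18 + g))) = -227*(g + (145 - 8*g)/(3*(-18 + g)))/206 = -227*g/206 - 227*(145 - 8*g)/(618*(-18 + g)))
(430414 - 154875)/(-438009 + w(74)) = (430414 - 154875)/(-438009 + 227*(-145 - 3*74**2 + 62*74)/(618*(-18 + 74))) = 275539/(-438009 + (227/618)*(-145 - 3*5476 + 4588)/56) = 275539/(-438009 + (227/618)*(1/56)*(-145 - 16428 + 4588)) = 275539/(-438009 + (227/618)*(1/56)*(-11985)) = 275539/(-438009 - 906865/11536) = 275539/(-5053778689/11536) = 275539*(-11536/5053778689) = -3178617904/5053778689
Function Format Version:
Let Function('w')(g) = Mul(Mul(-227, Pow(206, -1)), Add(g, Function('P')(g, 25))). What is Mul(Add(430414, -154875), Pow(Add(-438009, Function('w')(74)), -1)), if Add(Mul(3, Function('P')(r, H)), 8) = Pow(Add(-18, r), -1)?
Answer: Rational(-3178617904, 5053778689) ≈ -0.62896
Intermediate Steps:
Function('P')(r, H) = Add(Rational(-8, 3), Mul(Rational(1, 3), Pow(Add(-18, r), -1)))
Function('w')(g) = Add(Mul(Rational(-227, 206), g), Mul(Rational(-227, 618), Pow(Add(-18, g), -1), Add(145, Mul(-8, g)))) (Function('w')(g) = Mul(Mul(-227, Pow(206, -1)), Add(g, Mul(Rational(1, 3), Pow(Add(-18, g), -1), Add(145, Mul(-8, g))))) = Mul(Mul(-227, Rational(1, 206)), Add(g, Mul(Rational(1, 3), Pow(Add(-18, g), -1), Add(145, Mul(-8, g))))) = Mul(Rational(-227, 206), Add(g, Mul(Rational(1, 3), Pow(Add(-18, g), -1), Add(145, Mul(-8, g))))) = Add(Mul(Rational(-227, 206), g), Mul(Rational(-227, 618), Pow(Add(-18, g), -1), Add(145, Mul(-8, g)))))
Mul(Add(430414, -154875), Pow(Add(-438009, Function('w')(74)), -1)) = Mul(Add(430414, -154875), Pow(Add(-438009, Mul(Rational(227, 618), Pow(Add(-18, 74), -1), Add(-145, Mul(-3, Pow(74, 2)), Mul(62, 74)))), -1)) = Mul(275539, Pow(Add(-438009, Mul(Rational(227, 618), Pow(56, -1), Add(-145, Mul(-3, 5476), 4588))), -1)) = Mul(275539, Pow(Add(-438009, Mul(Rational(227, 618), Rational(1, 56), Add(-145, -16428, 4588))), -1)) = Mul(275539, Pow(Add(-438009, Mul(Rational(227, 618), Rational(1, 56), -11985)), -1)) = Mul(275539, Pow(Add(-438009, Rational(-906865, 11536)), -1)) = Mul(275539, Pow(Rational(-5053778689, 11536), -1)) = Mul(275539, Rational(-11536, 5053778689)) = Rational(-3178617904, 5053778689)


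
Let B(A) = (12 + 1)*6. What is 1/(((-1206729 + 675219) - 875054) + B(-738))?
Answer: -1/1406486 ≈ -7.1099e-7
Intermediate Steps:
B(A) = 78 (B(A) = 13*6 = 78)
1/(((-1206729 + 675219) - 875054) + B(-738)) = 1/(((-1206729 + 675219) - 875054) + 78) = 1/((-531510 - 875054) + 78) = 1/(-1406564 + 78) = 1/(-1406486) = -1/1406486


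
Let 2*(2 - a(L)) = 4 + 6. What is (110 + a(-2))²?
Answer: 11449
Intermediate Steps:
a(L) = -3 (a(L) = 2 - (4 + 6)/2 = 2 - ½*10 = 2 - 5 = -3)
(110 + a(-2))² = (110 - 3)² = 107² = 11449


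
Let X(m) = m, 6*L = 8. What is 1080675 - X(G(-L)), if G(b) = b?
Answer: 3242029/3 ≈ 1.0807e+6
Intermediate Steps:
L = 4/3 (L = (1/6)*8 = 4/3 ≈ 1.3333)
1080675 - X(G(-L)) = 1080675 - (-1)*4/3 = 1080675 - 1*(-4/3) = 1080675 + 4/3 = 3242029/3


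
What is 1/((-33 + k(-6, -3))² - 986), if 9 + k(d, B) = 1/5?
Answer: 25/19031 ≈ 0.0013136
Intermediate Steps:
k(d, B) = -44/5 (k(d, B) = -9 + 1/5 = -9 + ⅕ = -44/5)
1/((-33 + k(-6, -3))² - 986) = 1/((-33 - 44/5)² - 986) = 1/((-209/5)² - 986) = 1/(43681/25 - 986) = 1/(19031/25) = 25/19031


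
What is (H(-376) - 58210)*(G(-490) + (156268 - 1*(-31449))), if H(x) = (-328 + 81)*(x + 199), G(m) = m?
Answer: -2713106457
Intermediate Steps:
H(x) = -49153 - 247*x (H(x) = -247*(199 + x) = -49153 - 247*x)
(H(-376) - 58210)*(G(-490) + (156268 - 1*(-31449))) = ((-49153 - 247*(-376)) - 58210)*(-490 + (156268 - 1*(-31449))) = ((-49153 + 92872) - 58210)*(-490 + (156268 + 31449)) = (43719 - 58210)*(-490 + 187717) = -14491*187227 = -2713106457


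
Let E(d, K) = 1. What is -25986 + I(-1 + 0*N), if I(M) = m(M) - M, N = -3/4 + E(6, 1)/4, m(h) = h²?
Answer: -25984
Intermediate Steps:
N = -½ (N = -3/4 + 1/4 = -3*¼ + 1*(¼) = -¾ + ¼ = -½ ≈ -0.50000)
I(M) = M² - M
-25986 + I(-1 + 0*N) = -25986 + (-1 + 0*(-½))*(-1 + (-1 + 0*(-½))) = -25986 + (-1 + 0)*(-1 + (-1 + 0)) = -25986 - (-1 - 1) = -25986 - 1*(-2) = -25986 + 2 = -25984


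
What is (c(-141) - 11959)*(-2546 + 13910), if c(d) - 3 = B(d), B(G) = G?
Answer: -137470308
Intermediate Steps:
c(d) = 3 + d
(c(-141) - 11959)*(-2546 + 13910) = ((3 - 141) - 11959)*(-2546 + 13910) = (-138 - 11959)*11364 = -12097*11364 = -137470308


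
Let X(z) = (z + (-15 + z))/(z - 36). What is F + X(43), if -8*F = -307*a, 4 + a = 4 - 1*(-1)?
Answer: 2717/56 ≈ 48.518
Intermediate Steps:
a = 1 (a = -4 + (4 - 1*(-1)) = -4 + (4 + 1) = -4 + 5 = 1)
X(z) = (-15 + 2*z)/(-36 + z)
F = 307/8 (F = -(-307)/8 = -1/8*(-307) = 307/8 ≈ 38.375)
F + X(43) = 307/8 + (-15 + 2*43)/(-36 + 43) = 307/8 + (-15 + 86)/7 = 307/8 + (1/7)*71 = 307/8 + 71/7 = 2717/56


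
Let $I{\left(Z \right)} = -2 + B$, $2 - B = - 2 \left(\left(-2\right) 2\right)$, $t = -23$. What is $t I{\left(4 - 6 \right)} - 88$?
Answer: $96$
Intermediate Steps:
$B = -6$ ($B = 2 - - 2 \left(\left(-2\right) 2\right) = 2 - \left(-2\right) \left(-4\right) = 2 - 8 = -6$)
$I{\left(Z \right)} = -8$ ($I{\left(Z \right)} = -2 - 6 = -8$)
$t I{\left(4 - 6 \right)} - 88 = \left(-23\right) \left(-8\right) - 88 = 184 - 88 = 96$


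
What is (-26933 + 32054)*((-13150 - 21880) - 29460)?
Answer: -330253290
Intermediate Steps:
(-26933 + 32054)*((-13150 - 21880) - 29460) = 5121*(-35030 - 29460) = 5121*(-64490) = -330253290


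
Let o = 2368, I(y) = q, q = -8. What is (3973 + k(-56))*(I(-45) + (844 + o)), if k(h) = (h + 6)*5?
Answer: 11928492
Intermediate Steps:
I(y) = -8
k(h) = 30 + 5*h (k(h) = (6 + h)*5 = 30 + 5*h)
(3973 + k(-56))*(I(-45) + (844 + o)) = (3973 + (30 + 5*(-56)))*(-8 + (844 + 2368)) = (3973 + (30 - 280))*(-8 + 3212) = (3973 - 250)*3204 = 3723*3204 = 11928492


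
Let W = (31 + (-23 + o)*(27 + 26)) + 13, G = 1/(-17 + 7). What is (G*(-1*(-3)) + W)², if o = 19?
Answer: 2832489/100 ≈ 28325.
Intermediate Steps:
G = -⅒ (G = 1/(-10) = -⅒ ≈ -0.10000)
W = -168 (W = (31 + (-23 + 19)*(27 + 26)) + 13 = (31 - 4*53) + 13 = (31 - 212) + 13 = -181 + 13 = -168)
(G*(-1*(-3)) + W)² = (-(-1)*(-3)/10 - 168)² = (-⅒*3 - 168)² = (-3/10 - 168)² = (-1683/10)² = 2832489/100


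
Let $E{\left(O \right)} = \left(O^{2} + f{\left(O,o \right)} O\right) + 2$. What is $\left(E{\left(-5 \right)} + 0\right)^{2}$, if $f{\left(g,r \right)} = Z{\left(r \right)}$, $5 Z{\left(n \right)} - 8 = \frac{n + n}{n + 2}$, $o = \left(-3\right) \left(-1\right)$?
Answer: $\frac{7921}{25} \approx 316.84$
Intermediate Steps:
$o = 3$
$Z{\left(n \right)} = \frac{8}{5} + \frac{2 n}{5 \left(2 + n\right)}$ ($Z{\left(n \right)} = \frac{8}{5} + \frac{\left(n + n\right) \frac{1}{n + 2}}{5} = \frac{8}{5} + \frac{2 n \frac{1}{2 + n}}{5} = \frac{8}{5} + \frac{2 n}{5 \left(2 + n\right)}$)
$f{\left(g,r \right)} = \frac{2 \left(8 + 5 r\right)}{5 \left(2 + r\right)}$
$E{\left(O \right)} = 2 + O^{2} + \frac{46 O}{25}$ ($E{\left(O \right)} = \left(O^{2} + \frac{2 \left(8 + 5 \cdot 3\right)}{5 \left(2 + 3\right)} O\right) + 2 = \left(O^{2} + \frac{2 \left(8 + 15\right)}{5 \cdot 5} O\right) + 2 = \left(O^{2} + \frac{2}{5} \cdot \frac{1}{5} \cdot 23 O\right) + 2 = \left(O^{2} + \frac{46 O}{25}\right) + 2 = 2 + O^{2} + \frac{46 O}{25}$)
$\left(E{\left(-5 \right)} + 0\right)^{2} = \left(\left(2 + \left(-5\right)^{2} + \frac{46}{25} \left(-5\right)\right) + 0\right)^{2} = \left(\left(2 + 25 - \frac{46}{5}\right) + 0\right)^{2} = \left(\frac{89}{5} + 0\right)^{2} = \left(\frac{89}{5}\right)^{2} = \frac{7921}{25}$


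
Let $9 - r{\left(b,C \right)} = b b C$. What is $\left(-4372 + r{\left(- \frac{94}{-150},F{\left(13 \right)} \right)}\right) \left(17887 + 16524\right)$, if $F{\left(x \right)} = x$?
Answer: $- \frac{845498641312}{5625} \approx -1.5031 \cdot 10^{8}$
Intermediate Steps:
$r{\left(b,C \right)} = 9 - C b^{2}$ ($r{\left(b,C \right)} = 9 - b b C = 9 - b^{2} C = 9 - C b^{2}$)
$\left(-4372 + r{\left(- \frac{94}{-150},F{\left(13 \right)} \right)}\right) \left(17887 + 16524\right) = \left(-4372 + \left(9 - 13 \left(- \frac{94}{-150}\right)^{2}\right)\right) \left(17887 + 16524\right) = \left(-4372 + \left(9 - 13 \left(\left(-94\right) \left(- \frac{1}{150}\right)\right)^{2}\right)\right) 34411 = \left(-4372 + \left(9 - 13 \left(\frac{47}{75}\right)^{2}\right)\right) 34411 = \left(-4372 + \left(9 - 13 \cdot \frac{2209}{5625}\right)\right) 34411 = \left(-4372 + \left(9 - \frac{28717}{5625}\right)\right) 34411 = \left(-4372 + \frac{21908}{5625}\right) 34411 = \left(- \frac{24570592}{5625}\right) 34411 = - \frac{845498641312}{5625}$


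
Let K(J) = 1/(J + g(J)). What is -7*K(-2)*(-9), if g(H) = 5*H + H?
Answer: -9/2 ≈ -4.5000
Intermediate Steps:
g(H) = 6*H
K(J) = 1/(7*J) (K(J) = 1/(J + 6*J) = 1/(7*J))
-7*K(-2)*(-9) = -1/(-2)*(-9) = -(-1)/2*(-9) = -7*(-1/14)*(-9) = (1/2)*(-9) = -9/2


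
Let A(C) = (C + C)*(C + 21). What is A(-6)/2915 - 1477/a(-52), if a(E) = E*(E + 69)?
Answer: 829267/515372 ≈ 1.6091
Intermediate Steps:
a(E) = E*(69 + E)
A(C) = 2*C*(21 + C) (A(C) = (2*C)*(21 + C) = 2*C*(21 + C))
A(-6)/2915 - 1477/a(-52) = (2*(-6)*(21 - 6))/2915 - 1477*(-1/(52*(69 - 52))) = (2*(-6)*15)*(1/2915) - 1477/((-52*17)) = -180*1/2915 - 1477/(-884) = -36/583 - 1477*(-1/884) = -36/583 + 1477/884 = 829267/515372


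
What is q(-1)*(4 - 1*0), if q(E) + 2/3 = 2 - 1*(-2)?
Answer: 40/3 ≈ 13.333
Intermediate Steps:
q(E) = 10/3 (q(E) = -2/3 + (2 - 1*(-2)) = -2/3 + (2 + 2) = -2/3 + 4 = 10/3)
q(-1)*(4 - 1*0) = 10*(4 - 1*0)/3 = 10*(4 + 0)/3 = (10/3)*4 = 40/3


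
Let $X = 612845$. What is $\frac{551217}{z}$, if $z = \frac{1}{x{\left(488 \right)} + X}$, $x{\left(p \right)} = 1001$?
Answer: $338362350582$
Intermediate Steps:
$z = \frac{1}{613846}$ ($z = \frac{1}{1001 + 612845} = \frac{1}{613846} \approx 1.6291 \cdot 10^{-6}$)
$\frac{551217}{z} = 551217 \frac{1}{\frac{1}{613846}} = 551217 \cdot 613846 = 338362350582$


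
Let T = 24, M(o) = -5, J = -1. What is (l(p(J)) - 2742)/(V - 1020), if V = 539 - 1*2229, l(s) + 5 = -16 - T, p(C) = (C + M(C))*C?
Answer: 2787/2710 ≈ 1.0284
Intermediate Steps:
p(C) = C*(-5 + C) (p(C) = (C - 5)*C = (-5 + C)*C = C*(-5 + C))
l(s) = -45 (l(s) = -5 + (-16 - 1*24) = -5 + (-16 - 24) = -5 - 40 = -45)
V = -1690 (V = 539 - 2229 = -1690)
(l(p(J)) - 2742)/(V - 1020) = (-45 - 2742)/(-1690 - 1020) = -2787/(-2710) = -2787*(-1/2710) = 2787/2710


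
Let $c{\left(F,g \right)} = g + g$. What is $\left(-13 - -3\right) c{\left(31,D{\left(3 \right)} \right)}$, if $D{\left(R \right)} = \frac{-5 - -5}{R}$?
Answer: $0$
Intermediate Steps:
$D{\left(R \right)} = 0$ ($D{\left(R \right)} = \frac{-5 + 5}{R} = \frac{0}{R} = 0$)
$c{\left(F,g \right)} = 2 g$
$\left(-13 - -3\right) c{\left(31,D{\left(3 \right)} \right)} = \left(-13 - -3\right) 2 \cdot 0 = \left(-13 + 3\right) 0 = \left(-10\right) 0 = 0$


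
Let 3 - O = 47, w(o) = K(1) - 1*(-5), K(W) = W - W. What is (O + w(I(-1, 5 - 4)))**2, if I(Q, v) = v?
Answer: 1521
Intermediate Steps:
K(W) = 0
w(o) = 5 (w(o) = 0 - 1*(-5) = 0 + 5 = 5)
O = -44 (O = 3 - 1*47 = 3 - 47 = -44)
(O + w(I(-1, 5 - 4)))**2 = (-44 + 5)**2 = (-39)**2 = 1521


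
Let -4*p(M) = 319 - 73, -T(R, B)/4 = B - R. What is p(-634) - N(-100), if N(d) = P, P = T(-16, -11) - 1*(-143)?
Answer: -369/2 ≈ -184.50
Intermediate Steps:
T(R, B) = -4*B + 4*R (T(R, B) = -4*(B - R) = -4*B + 4*R)
p(M) = -123/2 (p(M) = -(319 - 73)/4 = -¼*246 = -123/2)
P = 123 (P = (-4*(-11) + 4*(-16)) - 1*(-143) = (44 - 64) + 143 = -20 + 143 = 123)
N(d) = 123
p(-634) - N(-100) = -123/2 - 1*123 = -123/2 - 123 = -369/2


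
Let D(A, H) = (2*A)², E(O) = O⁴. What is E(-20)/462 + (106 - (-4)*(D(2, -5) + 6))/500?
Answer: 20022407/57750 ≈ 346.71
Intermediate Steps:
D(A, H) = 4*A²
E(-20)/462 + (106 - (-4)*(D(2, -5) + 6))/500 = (-20)⁴/462 + (106 - (-4)*(4*2² + 6))/500 = 160000*(1/462) + (106 - (-4)*(4*4 + 6))*(1/500) = 80000/231 + (106 - (-4)*(16 + 6))*(1/500) = 80000/231 + (106 - (-4)*22)*(1/500) = 80000/231 + (106 - 1*(-88))*(1/500) = 80000/231 + (106 + 88)*(1/500) = 80000/231 + 194*(1/500) = 80000/231 + 97/250 = 20022407/57750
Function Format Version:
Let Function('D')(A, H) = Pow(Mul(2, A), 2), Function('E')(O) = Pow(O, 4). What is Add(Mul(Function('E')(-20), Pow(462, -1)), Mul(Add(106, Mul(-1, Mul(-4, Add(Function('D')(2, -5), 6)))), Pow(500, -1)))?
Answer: Rational(20022407, 57750) ≈ 346.71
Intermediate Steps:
Function('D')(A, H) = Mul(4, Pow(A, 2))
Add(Mul(Function('E')(-20), Pow(462, -1)), Mul(Add(106, Mul(-1, Mul(-4, Add(Function('D')(2, -5), 6)))), Pow(500, -1))) = Add(Mul(Pow(-20, 4), Pow(462, -1)), Mul(Add(106, Mul(-1, Mul(-4, Add(Mul(4, Pow(2, 2)), 6)))), Pow(500, -1))) = Add(Mul(160000, Rational(1, 462)), Mul(Add(106, Mul(-1, Mul(-4, Add(Mul(4, 4), 6)))), Rational(1, 500))) = Add(Rational(80000, 231), Mul(Add(106, Mul(-1, Mul(-4, Add(16, 6)))), Rational(1, 500))) = Add(Rational(80000, 231), Mul(Add(106, Mul(-1, Mul(-4, 22))), Rational(1, 500))) = Add(Rational(80000, 231), Mul(Add(106, Mul(-1, -88)), Rational(1, 500))) = Add(Rational(80000, 231), Mul(Add(106, 88), Rational(1, 500))) = Add(Rational(80000, 231), Mul(194, Rational(1, 500))) = Add(Rational(80000, 231), Rational(97, 250)) = Rational(20022407, 57750)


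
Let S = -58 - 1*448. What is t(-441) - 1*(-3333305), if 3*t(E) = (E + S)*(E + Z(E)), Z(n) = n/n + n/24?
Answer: 83471969/24 ≈ 3.4780e+6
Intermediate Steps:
S = -506 (S = -58 - 448 = -506)
Z(n) = 1 + n/24 (Z(n) = 1 + n*(1/24) = 1 + n/24)
t(E) = (1 + 25*E/24)*(-506 + E)/3 (t(E) = ((E - 506)*(E + (1 + E/24)))/3 = ((-506 + E)*(1 + 25*E/24))/3 = ((1 + 25*E/24)*(-506 + E))/3 = (1 + 25*E/24)*(-506 + E)/3)
t(-441) - 1*(-3333305) = (-506/3 - 6313/36*(-441) + (25/72)*(-441)²) - 1*(-3333305) = (-506/3 + 309337/4 + (25/72)*194481) + 3333305 = (-506/3 + 309337/4 + 540225/8) + 3333305 = 3472649/24 + 3333305 = 83471969/24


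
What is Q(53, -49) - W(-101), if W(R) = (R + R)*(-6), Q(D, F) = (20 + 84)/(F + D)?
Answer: -1186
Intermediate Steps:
Q(D, F) = 104/(D + F)
W(R) = -12*R (W(R) = (2*R)*(-6) = -12*R)
Q(53, -49) - W(-101) = 104/(53 - 49) - (-12)*(-101) = 104/4 - 1*1212 = 104*(¼) - 1212 = 26 - 1212 = -1186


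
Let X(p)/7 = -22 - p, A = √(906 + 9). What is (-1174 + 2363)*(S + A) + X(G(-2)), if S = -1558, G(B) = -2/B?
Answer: -1852623 + 1189*√915 ≈ -1.8167e+6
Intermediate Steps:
A = √915 ≈ 30.249
X(p) = -154 - 7*p (X(p) = 7*(-22 - p) = -154 - 7*p)
(-1174 + 2363)*(S + A) + X(G(-2)) = (-1174 + 2363)*(-1558 + √915) + (-154 - (-14)/(-2)) = 1189*(-1558 + √915) + (-154 - (-14)*(-1)/2) = (-1852462 + 1189*√915) + (-154 - 7*1) = (-1852462 + 1189*√915) + (-154 - 7) = (-1852462 + 1189*√915) - 161 = -1852623 + 1189*√915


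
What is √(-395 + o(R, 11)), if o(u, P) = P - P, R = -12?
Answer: I*√395 ≈ 19.875*I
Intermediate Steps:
o(u, P) = 0
√(-395 + o(R, 11)) = √(-395 + 0) = √(-395) = I*√395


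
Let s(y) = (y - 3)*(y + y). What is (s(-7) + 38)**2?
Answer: 31684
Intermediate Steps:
s(y) = 2*y*(-3 + y) (s(y) = (-3 + y)*(2*y) = 2*y*(-3 + y))
(s(-7) + 38)**2 = (2*(-7)*(-3 - 7) + 38)**2 = (2*(-7)*(-10) + 38)**2 = (140 + 38)**2 = 178**2 = 31684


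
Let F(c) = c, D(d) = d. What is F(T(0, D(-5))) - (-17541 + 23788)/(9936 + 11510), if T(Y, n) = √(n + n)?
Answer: -6247/21446 + I*√10 ≈ -0.29129 + 3.1623*I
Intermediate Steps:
T(Y, n) = √2*√n (T(Y, n) = √(2*n) = √2*√n)
F(T(0, D(-5))) - (-17541 + 23788)/(9936 + 11510) = √2*√(-5) - (-17541 + 23788)/(9936 + 11510) = √2*(I*√5) - 6247/21446 = I*√10 - 6247/21446 = -6247/21446 + I*√10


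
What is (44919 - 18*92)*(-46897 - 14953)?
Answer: -2675816550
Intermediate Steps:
(44919 - 18*92)*(-46897 - 14953) = (44919 - 1656)*(-61850) = 43263*(-61850) = -2675816550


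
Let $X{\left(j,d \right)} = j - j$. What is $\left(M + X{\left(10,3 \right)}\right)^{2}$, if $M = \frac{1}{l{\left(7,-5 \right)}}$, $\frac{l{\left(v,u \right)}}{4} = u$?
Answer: $\frac{1}{400} \approx 0.0025$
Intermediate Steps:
$X{\left(j,d \right)} = 0$
$l{\left(v,u \right)} = 4 u$
$M = - \frac{1}{20}$ ($M = \frac{1}{4 \left(-5\right)} = \frac{1}{-20} = - \frac{1}{20} \approx -0.05$)
$\left(M + X{\left(10,3 \right)}\right)^{2} = \left(- \frac{1}{20} + 0\right)^{2} = \left(- \frac{1}{20}\right)^{2} = \frac{1}{400}$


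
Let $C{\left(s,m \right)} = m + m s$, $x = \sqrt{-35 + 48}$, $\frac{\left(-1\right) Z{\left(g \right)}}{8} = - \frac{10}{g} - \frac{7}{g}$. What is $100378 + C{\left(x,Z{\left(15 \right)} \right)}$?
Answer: $\frac{1505806}{15} + \frac{136 \sqrt{13}}{15} \approx 1.0042 \cdot 10^{5}$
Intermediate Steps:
$Z{\left(g \right)} = \frac{136}{g}$ ($Z{\left(g \right)} = - 8 \left(- \frac{10}{g} - \frac{7}{g}\right) = - 8 \left(- \frac{17}{g}\right) = \frac{136}{g}$)
$x = \sqrt{13} \approx 3.6056$
$100378 + C{\left(x,Z{\left(15 \right)} \right)} = 100378 + \frac{136}{15} \left(1 + \sqrt{13}\right) = 100378 + 136 \cdot \frac{1}{15} \left(1 + \sqrt{13}\right) = 100378 + \frac{136 \left(1 + \sqrt{13}\right)}{15} = 100378 + \left(\frac{136}{15} + \frac{136 \sqrt{13}}{15}\right) = \frac{1505806}{15} + \frac{136 \sqrt{13}}{15}$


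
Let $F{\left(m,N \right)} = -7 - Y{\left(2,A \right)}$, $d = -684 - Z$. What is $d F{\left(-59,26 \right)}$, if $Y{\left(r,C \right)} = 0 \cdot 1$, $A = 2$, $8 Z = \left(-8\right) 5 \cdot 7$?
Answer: $4543$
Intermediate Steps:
$Z = -35$ ($Z = \frac{\left(-8\right) 5 \cdot 7}{8} = \frac{\left(-40\right) 7}{8} = \frac{1}{8} \left(-280\right) = -35$)
$d = -649$ ($d = -684 - -35 = -684 + 35 = -649$)
$Y{\left(r,C \right)} = 0$
$F{\left(m,N \right)} = -7$ ($F{\left(m,N \right)} = -7 - 0 = -7 + 0 = -7$)
$d F{\left(-59,26 \right)} = \left(-649\right) \left(-7\right) = 4543$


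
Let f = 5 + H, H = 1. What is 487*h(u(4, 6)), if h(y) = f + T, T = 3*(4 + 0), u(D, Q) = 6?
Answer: 8766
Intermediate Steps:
T = 12 (T = 3*4 = 12)
f = 6 (f = 5 + 1 = 6)
h(y) = 18 (h(y) = 6 + 12 = 18)
487*h(u(4, 6)) = 487*18 = 8766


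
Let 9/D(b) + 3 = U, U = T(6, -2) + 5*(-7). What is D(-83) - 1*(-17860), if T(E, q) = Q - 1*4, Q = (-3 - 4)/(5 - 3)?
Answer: 1625242/91 ≈ 17860.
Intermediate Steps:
Q = -7/2 ≈ -3.5000
T(E, q) = -15/2 (T(E, q) = -7/2 - 1*4 = -7/2 - 4 = -15/2)
U = -85/2 (U = -15/2 + 5*(-7) = -15/2 - 35 = -85/2 ≈ -42.500)
D(b) = -18/91 (D(b) = 9/(-3 - 85/2) = 9/(-91/2) = 9*(-2/91) = -18/91)
D(-83) - 1*(-17860) = -18/91 - 1*(-17860) = -18/91 + 17860 = 1625242/91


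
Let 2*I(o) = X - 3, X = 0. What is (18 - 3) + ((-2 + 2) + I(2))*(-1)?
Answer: 33/2 ≈ 16.500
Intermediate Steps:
I(o) = -3/2 (I(o) = (0 - 3)/2 = (½)*(-3) = -3/2)
(18 - 3) + ((-2 + 2) + I(2))*(-1) = (18 - 3) + ((-2 + 2) - 3/2)*(-1) = 15 + (0 - 3/2)*(-1) = 15 - 3/2*(-1) = 15 + 3/2 = 33/2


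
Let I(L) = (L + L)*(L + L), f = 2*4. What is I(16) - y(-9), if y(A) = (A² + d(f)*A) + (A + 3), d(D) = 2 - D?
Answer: 895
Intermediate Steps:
f = 8
I(L) = 4*L² (I(L) = (2*L)*(2*L) = 4*L²)
y(A) = 3 + A² - 5*A (y(A) = (A² + (2 - 1*8)*A) + (A + 3) = (A² + (2 - 8)*A) + (3 + A) = (A² - 6*A) + (3 + A) = 3 + A² - 5*A)
I(16) - y(-9) = 4*16² - (3 + (-9)² - 5*(-9)) = 4*256 - (3 + 81 + 45) = 1024 - 1*129 = 1024 - 129 = 895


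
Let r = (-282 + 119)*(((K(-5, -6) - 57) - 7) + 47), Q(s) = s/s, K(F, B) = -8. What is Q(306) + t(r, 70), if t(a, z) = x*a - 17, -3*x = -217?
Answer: 884227/3 ≈ 2.9474e+5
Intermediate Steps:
Q(s) = 1
x = 217/3 (x = -⅓*(-217) = 217/3 ≈ 72.333)
r = 4075 (r = (-282 + 119)*(((-8 - 57) - 7) + 47) = -163*((-65 - 7) + 47) = -163*(-72 + 47) = -163*(-25) = 4075)
t(a, z) = -17 + 217*a/3 (t(a, z) = 217*a/3 - 17 = -17 + 217*a/3)
Q(306) + t(r, 70) = 1 + (-17 + (217/3)*4075) = 1 + (-17 + 884275/3) = 1 + 884224/3 = 884227/3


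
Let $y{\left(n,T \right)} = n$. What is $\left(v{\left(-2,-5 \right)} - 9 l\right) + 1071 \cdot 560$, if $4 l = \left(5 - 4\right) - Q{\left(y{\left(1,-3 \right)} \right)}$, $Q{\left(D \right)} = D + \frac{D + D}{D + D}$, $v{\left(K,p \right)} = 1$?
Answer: $\frac{2399053}{4} \approx 5.9976 \cdot 10^{5}$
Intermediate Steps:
$Q{\left(D \right)} = 1 + D$ ($Q{\left(D \right)} = D + \frac{2 D}{2 D} = D + 2 D \frac{1}{2 D} = D + 1 = 1 + D$)
$l = - \frac{1}{4}$ ($l = \frac{\left(5 - 4\right) - \left(1 + 1\right)}{4} = \frac{1 - 2}{4} = \frac{1}{4} \left(-1\right) = - \frac{1}{4} \approx -0.25$)
$\left(v{\left(-2,-5 \right)} - 9 l\right) + 1071 \cdot 560 = \left(1 - - \frac{9}{4}\right) + 1071 \cdot 560 = \left(1 + \frac{9}{4}\right) + 599760 = \frac{13}{4} + 599760 = \frac{2399053}{4}$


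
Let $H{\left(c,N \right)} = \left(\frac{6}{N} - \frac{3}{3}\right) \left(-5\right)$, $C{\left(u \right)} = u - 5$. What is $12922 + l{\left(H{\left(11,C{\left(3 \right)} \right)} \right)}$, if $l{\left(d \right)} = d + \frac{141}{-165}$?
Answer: $\frac{711763}{55} \approx 12941.0$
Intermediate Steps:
$C{\left(u \right)} = -5 + u$
$H{\left(c,N \right)} = 5 - \frac{30}{N}$ ($H{\left(c,N \right)} = \left(\frac{6}{N} - 1\right) \left(-5\right) = \left(-1 + \frac{6}{N}\right) \left(-5\right) = 5 - \frac{30}{N}$)
$l{\left(d \right)} = - \frac{47}{55} + d$ ($l{\left(d \right)} = d + 141 \left(- \frac{1}{165}\right) = d - \frac{47}{55} = - \frac{47}{55} + d$)
$12922 + l{\left(H{\left(11,C{\left(3 \right)} \right)} \right)} = 12922 - \left(- \frac{228}{55} + \frac{30}{-5 + 3}\right) = 12922 - \left(- \frac{228}{55} - 15\right) = 12922 + \left(- \frac{47}{55} + \left(5 - -15\right)\right) = 12922 + \left(- \frac{47}{55} + \left(5 + 15\right)\right) = 12922 + \left(- \frac{47}{55} + 20\right) = 12922 + \frac{1053}{55} = \frac{711763}{55}$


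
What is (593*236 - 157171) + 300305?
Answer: 283082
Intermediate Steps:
(593*236 - 157171) + 300305 = (139948 - 157171) + 300305 = -17223 + 300305 = 283082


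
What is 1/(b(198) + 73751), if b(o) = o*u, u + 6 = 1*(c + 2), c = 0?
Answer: 1/72959 ≈ 1.3706e-5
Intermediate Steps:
u = -4 (u = -6 + 1*(0 + 2) = -6 + 1*2 = -6 + 2 = -4)
b(o) = -4*o (b(o) = o*(-4) = -4*o)
1/(b(198) + 73751) = 1/(-4*198 + 73751) = 1/(-792 + 73751) = 1/72959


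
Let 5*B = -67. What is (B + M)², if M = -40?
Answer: 71289/25 ≈ 2851.6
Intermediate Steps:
B = -67/5 (B = (⅕)*(-67) = -67/5 ≈ -13.400)
(B + M)² = (-67/5 - 40)² = (-267/5)² = 71289/25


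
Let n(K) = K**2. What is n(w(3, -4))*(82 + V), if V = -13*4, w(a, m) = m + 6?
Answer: 120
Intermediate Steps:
w(a, m) = 6 + m
V = -52
n(w(3, -4))*(82 + V) = (6 - 4)**2*(82 - 52) = 2**2*30 = 4*30 = 120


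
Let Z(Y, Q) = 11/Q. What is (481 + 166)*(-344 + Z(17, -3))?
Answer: -674821/3 ≈ -2.2494e+5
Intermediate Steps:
(481 + 166)*(-344 + Z(17, -3)) = (481 + 166)*(-344 + 11/(-3)) = 647*(-344 + 11*(-⅓)) = 647*(-344 - 11/3) = 647*(-1043/3) = -674821/3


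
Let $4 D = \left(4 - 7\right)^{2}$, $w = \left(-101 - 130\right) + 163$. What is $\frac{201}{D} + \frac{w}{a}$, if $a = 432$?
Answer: $\frac{9631}{108} \approx 89.176$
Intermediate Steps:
$w = -68$ ($w = -231 + 163 = -68$)
$D = \frac{9}{4}$ ($D = \frac{\left(4 - 7\right)^{2}}{4} = \frac{\left(-3\right)^{2}}{4} = \frac{1}{4} \cdot 9 = \frac{9}{4} \approx 2.25$)
$\frac{201}{D} + \frac{w}{a} = \frac{201}{\frac{9}{4}} - \frac{68}{432} = 201 \cdot \frac{4}{9} - \frac{17}{108} = \frac{268}{3} - \frac{17}{108} = \frac{9631}{108}$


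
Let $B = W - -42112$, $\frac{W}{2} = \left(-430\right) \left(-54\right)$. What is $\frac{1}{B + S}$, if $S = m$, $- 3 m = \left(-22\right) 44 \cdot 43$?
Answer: $\frac{3}{307280} \approx 9.7631 \cdot 10^{-6}$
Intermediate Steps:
$W = 46440$ ($W = 2 \left(\left(-430\right) \left(-54\right)\right) = 2 \cdot 23220 = 46440$)
$m = \frac{41624}{3}$ ($m = - \frac{\left(-22\right) 44 \cdot 43}{3} = - \frac{\left(-968\right) 43}{3} = \left(- \frac{1}{3}\right) \left(-41624\right) = \frac{41624}{3} \approx 13875.0$)
$S = \frac{41624}{3} \approx 13875.0$
$B = 88552$ ($B = 46440 - -42112 = 46440 + 42112 = 88552$)
$\frac{1}{B + S} = \frac{1}{88552 + \frac{41624}{3}} = \frac{1}{\frac{307280}{3}} = \frac{3}{307280}$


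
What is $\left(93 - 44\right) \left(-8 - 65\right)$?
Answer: $-3577$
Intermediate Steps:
$\left(93 - 44\right) \left(-8 - 65\right) = 49 \left(-73\right) = -3577$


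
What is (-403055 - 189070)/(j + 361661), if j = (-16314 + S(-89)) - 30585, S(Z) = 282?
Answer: -592125/315044 ≈ -1.8795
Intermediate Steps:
j = -46617 (j = (-16314 + 282) - 30585 = -16032 - 30585 = -46617)
(-403055 - 189070)/(j + 361661) = (-403055 - 189070)/(-46617 + 361661) = -592125/315044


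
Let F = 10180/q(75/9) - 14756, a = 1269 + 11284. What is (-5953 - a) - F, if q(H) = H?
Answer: -24858/5 ≈ -4971.6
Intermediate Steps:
a = 12553
F = -67672/5 (F = 10180/((75/9)) - 14756 = 10180/((75*(⅑))) - 14756 = 10180/(25/3) - 14756 = 10180*(3/25) - 14756 = 6108/5 - 14756 = -67672/5 ≈ -13534.)
(-5953 - a) - F = (-5953 - 1*12553) - 1*(-67672/5) = (-5953 - 12553) + 67672/5 = -18506 + 67672/5 = -24858/5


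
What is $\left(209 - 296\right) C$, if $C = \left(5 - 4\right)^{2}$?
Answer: $-87$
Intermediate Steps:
$C = 1$ ($C = 1^{2} = 1$)
$\left(209 - 296\right) C = \left(209 - 296\right) 1 = \left(-87\right) 1 = -87$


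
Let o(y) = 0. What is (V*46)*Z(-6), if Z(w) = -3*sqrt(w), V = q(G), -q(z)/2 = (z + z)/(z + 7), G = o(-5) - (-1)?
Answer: 69*I*sqrt(6) ≈ 169.01*I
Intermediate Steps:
G = 1 (G = 0 - (-1) = 0 - 1*(-1) = 0 + 1 = 1)
q(z) = -4*z/(7 + z) (q(z) = -2*(z + z)/(z + 7) = -2*2*z/(7 + z) = -4*z/(7 + z))
V = -1/2 (V = -4*1/(7 + 1) = -4*1/8 = -4*1*1/8 = -1/2 ≈ -0.50000)
(V*46)*Z(-6) = (-1/2*46)*(-3*I*sqrt(6)) = -(-69)*I*sqrt(6) = 69*I*sqrt(6)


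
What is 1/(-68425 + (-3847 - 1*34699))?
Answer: -1/106971 ≈ -9.3483e-6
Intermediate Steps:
1/(-68425 + (-3847 - 1*34699)) = 1/(-68425 + (-3847 - 34699)) = 1/(-68425 - 38546) = 1/(-106971) = -1/106971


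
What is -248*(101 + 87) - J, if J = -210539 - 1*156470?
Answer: 320385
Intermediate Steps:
J = -367009 (J = -210539 - 156470 = -367009)
-248*(101 + 87) - J = -248*(101 + 87) - 1*(-367009) = -248*188 + 367009 = -46624 + 367009 = 320385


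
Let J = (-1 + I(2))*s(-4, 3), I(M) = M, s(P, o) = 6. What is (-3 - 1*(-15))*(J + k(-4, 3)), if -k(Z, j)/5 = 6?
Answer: -288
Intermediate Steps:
k(Z, j) = -30 (k(Z, j) = -5*6 = -30)
J = 6 (J = (-1 + 2)*6 = 1*6 = 6)
(-3 - 1*(-15))*(J + k(-4, 3)) = (-3 - 1*(-15))*(6 - 30) = (-3 + 15)*(-24) = 12*(-24) = -288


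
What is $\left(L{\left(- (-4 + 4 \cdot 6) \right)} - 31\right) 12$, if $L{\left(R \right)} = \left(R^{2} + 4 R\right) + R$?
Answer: $3228$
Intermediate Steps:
$L{\left(R \right)} = R^{2} + 5 R$
$\left(L{\left(- (-4 + 4 \cdot 6) \right)} - 31\right) 12 = \left(- (-4 + 4 \cdot 6) \left(5 - \left(-4 + 4 \cdot 6\right)\right) - 31\right) 12 = \left(- (-4 + 24) \left(5 - \left(-4 + 24\right)\right) - 31\right) 12 = \left(\left(-1\right) 20 \left(5 - 20\right) - 31\right) 12 = \left(- 20 \left(5 - 20\right) - 31\right) 12 = \left(\left(-20\right) \left(-15\right) - 31\right) 12 = \left(300 - 31\right) 12 = 269 \cdot 12 = 3228$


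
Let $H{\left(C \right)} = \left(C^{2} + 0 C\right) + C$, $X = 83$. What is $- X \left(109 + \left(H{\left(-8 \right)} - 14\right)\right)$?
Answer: $-12533$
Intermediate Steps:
$H{\left(C \right)} = C + C^{2}$ ($H{\left(C \right)} = \left(C^{2} + 0\right) + C = C^{2} + C = C + C^{2}$)
$- X \left(109 + \left(H{\left(-8 \right)} - 14\right)\right) = - 83 \left(109 - \left(14 + 8 \left(1 - 8\right)\right)\right) = - 83 \left(109 - -42\right) = - 83 \left(109 + \left(56 - 14\right)\right) = - 83 \left(109 + 42\right) = - 83 \cdot 151 = \left(-1\right) 12533 = -12533$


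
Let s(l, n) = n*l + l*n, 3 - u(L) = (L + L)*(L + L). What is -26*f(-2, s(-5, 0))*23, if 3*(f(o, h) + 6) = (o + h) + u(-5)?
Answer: 23322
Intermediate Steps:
u(L) = 3 - 4*L² (u(L) = 3 - (L + L)*(L + L) = 3 - 2*L*2*L = 3 - 4*L²)
s(l, n) = 2*l*n (s(l, n) = l*n + l*n = 2*l*n)
f(o, h) = -115/3 + h/3 + o/3 (f(o, h) = -6 + ((o + h) + (3 - 4*(-5)²))/3 = -6 + ((h + o) + (3 - 4*25))/3 = -6 + ((h + o) + (3 - 100))/3 = -6 + ((h + o) - 97)/3 = -6 + (-97 + h + o)/3 = -6 + (-97/3 + h/3 + o/3) = -115/3 + h/3 + o/3)
-26*f(-2, s(-5, 0))*23 = -26*(-115/3 + (2*(-5)*0)/3 + (⅓)*(-2))*23 = -26*(-115/3 + (⅓)*0 - ⅔)*23 = -26*(-115/3 + 0 - ⅔)*23 = -26*(-39)*23 = 1014*23 = 23322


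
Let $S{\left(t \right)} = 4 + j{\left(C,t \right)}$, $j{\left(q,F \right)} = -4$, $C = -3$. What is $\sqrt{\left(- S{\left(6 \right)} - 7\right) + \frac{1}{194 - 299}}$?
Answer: $\frac{4 i \sqrt{4830}}{105} \approx 2.6476 i$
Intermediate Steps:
$S{\left(t \right)} = 0$ ($S{\left(t \right)} = 4 - 4 = 0$)
$\sqrt{\left(- S{\left(6 \right)} - 7\right) + \frac{1}{194 - 299}} = \sqrt{\left(\left(-1\right) 0 - 7\right) + \frac{1}{194 - 299}} = \sqrt{\left(0 - 7\right) + \frac{1}{-105}} = \sqrt{-7 - \frac{1}{105}} = \sqrt{- \frac{736}{105}} = \frac{4 i \sqrt{4830}}{105}$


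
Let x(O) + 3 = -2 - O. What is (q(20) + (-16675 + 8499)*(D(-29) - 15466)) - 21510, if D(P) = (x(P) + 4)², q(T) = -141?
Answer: 120018381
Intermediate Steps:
x(O) = -5 - O (x(O) = -3 + (-2 - O) = -5 - O)
D(P) = (-1 - P)² (D(P) = ((-5 - P) + 4)² = (-1 - P)²)
(q(20) + (-16675 + 8499)*(D(-29) - 15466)) - 21510 = (-141 + (-16675 + 8499)*((1 - 29)² - 15466)) - 21510 = (-141 - 8176*((-28)² - 15466)) - 21510 = (-141 - 8176*(784 - 15466)) - 21510 = (-141 - 8176*(-14682)) - 21510 = (-141 + 120040032) - 21510 = 120039891 - 21510 = 120018381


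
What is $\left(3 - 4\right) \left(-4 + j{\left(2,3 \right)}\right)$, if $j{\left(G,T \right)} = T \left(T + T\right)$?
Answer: $-14$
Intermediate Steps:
$j{\left(G,T \right)} = 2 T^{2}$ ($j{\left(G,T \right)} = T 2 T = 2 T^{2}$)
$\left(3 - 4\right) \left(-4 + j{\left(2,3 \right)}\right) = \left(3 - 4\right) \left(-4 + 2 \cdot 3^{2}\right) = \left(3 - 4\right) \left(-4 + 2 \cdot 9\right) = - (-4 + 18) = \left(-1\right) 14 = -14$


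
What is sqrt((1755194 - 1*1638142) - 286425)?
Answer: I*sqrt(169373) ≈ 411.55*I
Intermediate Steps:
sqrt((1755194 - 1*1638142) - 286425) = sqrt((1755194 - 1638142) - 286425) = sqrt(117052 - 286425) = sqrt(-169373) = I*sqrt(169373)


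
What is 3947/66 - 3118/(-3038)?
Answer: 6098387/100254 ≈ 60.829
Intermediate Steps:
3947/66 - 3118/(-3038) = 3947*(1/66) - 3118*(-1/3038) = 3947/66 + 1559/1519 = 6098387/100254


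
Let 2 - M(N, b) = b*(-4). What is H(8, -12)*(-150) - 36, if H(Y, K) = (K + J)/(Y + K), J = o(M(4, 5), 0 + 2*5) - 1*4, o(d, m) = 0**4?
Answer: -636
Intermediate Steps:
M(N, b) = 2 + 4*b (M(N, b) = 2 - b*(-4) = 2 - (-4)*b = 2 + 4*b)
o(d, m) = 0
J = -4 (J = 0 - 1*4 = 0 - 4 = -4)
H(Y, K) = (-4 + K)/(K + Y) (H(Y, K) = (K - 4)/(Y + K) = (-4 + K)/(K + Y))
H(8, -12)*(-150) - 36 = ((-4 - 12)/(-12 + 8))*(-150) - 36 = (-16/(-4))*(-150) - 36 = -1/4*(-16)*(-150) - 36 = 4*(-150) - 36 = -600 - 36 = -636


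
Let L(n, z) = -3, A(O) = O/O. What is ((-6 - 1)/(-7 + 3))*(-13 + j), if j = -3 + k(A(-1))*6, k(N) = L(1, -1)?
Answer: -119/2 ≈ -59.500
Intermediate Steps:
A(O) = 1
k(N) = -3
j = -21 (j = -3 - 3*6 = -3 - 18 = -21)
((-6 - 1)/(-7 + 3))*(-13 + j) = ((-6 - 1)/(-7 + 3))*(-13 - 21) = -7/(-4)*(-34) = -7*(-1/4)*(-34) = (7/4)*(-34) = -119/2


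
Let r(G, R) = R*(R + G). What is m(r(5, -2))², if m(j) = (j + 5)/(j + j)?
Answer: 1/144 ≈ 0.0069444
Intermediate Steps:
r(G, R) = R*(G + R)
m(j) = (5 + j)/(2*j) (m(j) = (5 + j)/((2*j)) = (5 + j)*(1/(2*j)) = (5 + j)/(2*j))
m(r(5, -2))² = ((5 - 2*(5 - 2))/(2*((-2*(5 - 2)))))² = ((5 - 2*3)/(2*((-2*3))))² = ((½)*(5 - 6)/(-6))² = ((½)*(-⅙)*(-1))² = (1/12)² = 1/144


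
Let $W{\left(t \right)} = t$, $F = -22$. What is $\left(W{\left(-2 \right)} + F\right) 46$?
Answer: $-1104$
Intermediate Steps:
$\left(W{\left(-2 \right)} + F\right) 46 = \left(-2 - 22\right) 46 = \left(-24\right) 46 = -1104$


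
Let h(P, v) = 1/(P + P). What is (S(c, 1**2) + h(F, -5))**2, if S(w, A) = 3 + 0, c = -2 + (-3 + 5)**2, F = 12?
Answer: 5329/576 ≈ 9.2517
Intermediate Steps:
h(P, v) = 1/(2*P)
c = 2 (c = -2 + 2**2 = -2 + 4 = 2)
S(w, A) = 3
(S(c, 1**2) + h(F, -5))**2 = (3 + (1/2)/12)**2 = (3 + (1/2)*(1/12))**2 = (3 + 1/24)**2 = (73/24)**2 = 5329/576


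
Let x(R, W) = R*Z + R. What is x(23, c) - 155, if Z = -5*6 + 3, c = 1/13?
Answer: -753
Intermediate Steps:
c = 1/13 ≈ 0.076923
Z = -27 (Z = -30 + 3 = -27)
x(R, W) = -26*R (x(R, W) = R*(-27) + R = -27*R + R = -26*R)
x(23, c) - 155 = -26*23 - 155 = -598 - 155 = -753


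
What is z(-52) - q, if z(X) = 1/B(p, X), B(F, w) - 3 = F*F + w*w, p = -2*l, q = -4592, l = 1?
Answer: 12448913/2711 ≈ 4592.0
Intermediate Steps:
p = -2 (p = -2*1 = -2)
B(F, w) = 3 + F² + w² (B(F, w) = 3 + (F*F + w*w) = 3 + (F² + w²) = 3 + F² + w²)
z(X) = 1/(7 + X²) (z(X) = 1/(3 + (-2)² + X²) = 1/(3 + 4 + X²) = 1/(7 + X²))
z(-52) - q = 1/(7 + (-52)²) - 1*(-4592) = 1/(7 + 2704) + 4592 = 1/2711 + 4592 = 12448913/2711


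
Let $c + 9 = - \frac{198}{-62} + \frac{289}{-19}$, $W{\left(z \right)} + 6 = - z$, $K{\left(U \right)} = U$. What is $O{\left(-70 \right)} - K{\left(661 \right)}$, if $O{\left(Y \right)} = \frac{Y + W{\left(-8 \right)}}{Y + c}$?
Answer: $- \frac{35395497}{53609} \approx -660.25$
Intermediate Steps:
$W{\left(z \right)} = -6 - z$
$c = - \frac{12379}{589}$ ($c = -9 + \left(- \frac{198}{-62} + \frac{289}{-19}\right) = -9 + \left(\left(-198\right) \left(- \frac{1}{62}\right) + 289 \left(- \frac{1}{19}\right)\right) = -9 + \left(\frac{99}{31} - \frac{289}{19}\right) = -9 - \frac{7078}{589} = - \frac{12379}{589} \approx -21.017$)
$O{\left(Y \right)} = \frac{2 + Y}{- \frac{12379}{589} + Y}$ ($O{\left(Y \right)} = \frac{Y - -2}{Y - \frac{12379}{589}} = \frac{Y + \left(-6 + 8\right)}{- \frac{12379}{589} + Y} = \frac{Y + 2}{- \frac{12379}{589} + Y} = \frac{2 + Y}{- \frac{12379}{589} + Y}$)
$O{\left(-70 \right)} - K{\left(661 \right)} = \frac{589 \left(2 - 70\right)}{-12379 + 589 \left(-70\right)} - 661 = 589 \frac{1}{-12379 - 41230} \left(-68\right) - 661 = 589 \frac{1}{-53609} \left(-68\right) - 661 = 589 \left(- \frac{1}{53609}\right) \left(-68\right) - 661 = \frac{40052}{53609} - 661 = - \frac{35395497}{53609}$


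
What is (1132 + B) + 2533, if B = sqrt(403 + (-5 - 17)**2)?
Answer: 3665 + sqrt(887) ≈ 3694.8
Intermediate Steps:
B = sqrt(887) (B = sqrt(403 + (-22)**2) = sqrt(403 + 484) = sqrt(887) ≈ 29.783)
(1132 + B) + 2533 = (1132 + sqrt(887)) + 2533 = 3665 + sqrt(887)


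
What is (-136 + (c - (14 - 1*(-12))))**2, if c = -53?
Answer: 46225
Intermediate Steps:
(-136 + (c - (14 - 1*(-12))))**2 = (-136 + (-53 - (14 - 1*(-12))))**2 = (-136 + (-53 - (14 + 12)))**2 = (-136 + (-53 - 1*26))**2 = (-136 + (-53 - 26))**2 = (-136 - 79)**2 = (-215)**2 = 46225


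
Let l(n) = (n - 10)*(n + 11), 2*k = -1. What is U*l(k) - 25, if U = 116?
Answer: -12814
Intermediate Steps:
k = -½ (k = (½)*(-1) = -½ ≈ -0.50000)
l(n) = (-10 + n)*(11 + n)
U*l(k) - 25 = 116*(-110 - ½ + (-½)²) - 25 = 116*(-110 - ½ + ¼) - 25 = 116*(-441/4) - 25 = -12789 - 25 = -12814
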